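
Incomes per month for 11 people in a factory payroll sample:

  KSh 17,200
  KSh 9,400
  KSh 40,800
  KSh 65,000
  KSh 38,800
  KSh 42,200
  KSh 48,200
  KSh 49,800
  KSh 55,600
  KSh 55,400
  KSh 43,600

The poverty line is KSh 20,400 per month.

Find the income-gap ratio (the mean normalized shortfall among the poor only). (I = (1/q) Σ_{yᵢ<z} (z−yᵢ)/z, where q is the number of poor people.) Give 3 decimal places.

Poor units: KSh 9,400, KSh 17,200 (q = 2 of N = 11).
Relative gaps: 0.5392, 0.1569; sum = 0.696078.
I averages over the q = 2 poor units only: 0.696078 / 2 = 0.348.

0.348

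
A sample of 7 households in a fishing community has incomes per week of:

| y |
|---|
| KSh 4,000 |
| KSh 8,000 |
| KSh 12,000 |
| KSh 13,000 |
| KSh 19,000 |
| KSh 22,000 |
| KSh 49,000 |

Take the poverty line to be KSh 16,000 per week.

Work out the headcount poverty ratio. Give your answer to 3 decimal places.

0.571

4 of the 7 households have income below KSh 16,000.
H = 4/7 = 0.571.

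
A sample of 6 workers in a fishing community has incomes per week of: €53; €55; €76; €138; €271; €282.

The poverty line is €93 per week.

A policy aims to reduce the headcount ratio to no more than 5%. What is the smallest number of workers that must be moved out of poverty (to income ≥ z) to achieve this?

3

3 of the 6 workers are poor, so H = 3/6 = 0.500.
A headcount ratio of at most 5% allows at most ⌊0.05 × 6⌋ = 0 poor workers.
So at least 3 − 0 = 3 must be lifted.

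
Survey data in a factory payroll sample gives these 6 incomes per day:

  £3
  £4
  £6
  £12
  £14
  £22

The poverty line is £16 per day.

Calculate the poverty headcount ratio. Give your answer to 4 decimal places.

5 of the 6 respondents have income below £16.
H = 5/6 = 0.8333.

0.8333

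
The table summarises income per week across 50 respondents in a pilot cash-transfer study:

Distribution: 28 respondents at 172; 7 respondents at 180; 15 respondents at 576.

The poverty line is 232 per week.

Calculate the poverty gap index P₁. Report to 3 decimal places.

Poor units: 28×172, 7×180 (q = 35 of N = 50).
Gap ratios (z−y)/z: (232−172)/232 = 0.2586 (×28); (232−180)/232 = 0.2241 (×7).
Σ = 8.810345. Dividing by the full population N = 50 gives P₁ = 0.176.

0.176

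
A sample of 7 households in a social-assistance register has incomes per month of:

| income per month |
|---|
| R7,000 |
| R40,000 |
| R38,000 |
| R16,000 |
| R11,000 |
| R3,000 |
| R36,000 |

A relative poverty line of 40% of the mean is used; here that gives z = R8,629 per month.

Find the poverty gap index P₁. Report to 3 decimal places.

Below the line: R3,000, R7,000 (q = 2 of N = 7).
Gap ratios (z−y)/z: (8629−3000)/8629 = 0.6523; (8629−7000)/8629 = 0.1888.
Sum of shortfalls = 0.841117; P₁ averages over all N: 0.841117 / 7 = 0.120.

0.120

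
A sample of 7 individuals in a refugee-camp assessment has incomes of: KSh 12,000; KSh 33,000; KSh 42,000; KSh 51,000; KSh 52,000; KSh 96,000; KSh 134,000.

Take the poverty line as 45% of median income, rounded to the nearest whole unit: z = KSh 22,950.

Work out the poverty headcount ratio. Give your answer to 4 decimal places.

0.1429

1 of the 7 individuals have income below KSh 22,950.
H = 1/7 = 0.1429.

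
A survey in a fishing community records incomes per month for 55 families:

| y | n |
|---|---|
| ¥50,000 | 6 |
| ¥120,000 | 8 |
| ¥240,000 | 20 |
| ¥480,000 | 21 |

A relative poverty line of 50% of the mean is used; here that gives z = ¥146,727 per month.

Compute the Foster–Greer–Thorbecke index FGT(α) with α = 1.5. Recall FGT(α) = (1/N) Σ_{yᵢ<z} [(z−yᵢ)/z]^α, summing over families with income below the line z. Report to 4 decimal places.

0.0697

Incomes under z: 6×¥50,000, 8×¥120,000 (q = 14 of N = 55).
Shortfall ratios: (146727−50000)/146727 = 0.6592 (×6); (146727−120000)/146727 = 0.1822 (×8).
Raised to α = 1.5: 0.53525 (×6); 0.07774 (×8).
Sum = 3.833441; FGT(1.5) = 3.833441 / 55 = 0.0697.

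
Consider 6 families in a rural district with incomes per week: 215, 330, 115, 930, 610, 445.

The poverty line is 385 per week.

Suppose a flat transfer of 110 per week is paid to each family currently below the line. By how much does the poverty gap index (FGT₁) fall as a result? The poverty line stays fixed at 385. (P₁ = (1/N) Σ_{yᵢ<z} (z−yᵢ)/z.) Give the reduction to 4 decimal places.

Before: below the line — 115, 215, 330; poverty gap index (FGT₁) = 0.214286.
After the 110 transfer: below the line — 225, 325; poverty gap index (FGT₁) = 0.095238.
Reduction = 0.214286 − 0.095238 = 0.1190.

0.1190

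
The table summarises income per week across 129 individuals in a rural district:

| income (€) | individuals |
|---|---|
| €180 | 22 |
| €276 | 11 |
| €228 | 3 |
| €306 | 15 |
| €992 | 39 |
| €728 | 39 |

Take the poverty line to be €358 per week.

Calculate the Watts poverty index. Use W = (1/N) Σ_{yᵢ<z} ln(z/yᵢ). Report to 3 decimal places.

0.168

Incomes under z: 22×€180, 3×€228, 11×€276, 15×€306 (q = 51 of N = 129).
Log shortfalls: ln(358/180) = 0.6876 (×22); ln(358/228) = 0.4512 (×3); ln(358/276) = 0.2601 (×11); ln(358/306) = 0.1569 (×15).
W = 21.695909 / 129 = 0.168.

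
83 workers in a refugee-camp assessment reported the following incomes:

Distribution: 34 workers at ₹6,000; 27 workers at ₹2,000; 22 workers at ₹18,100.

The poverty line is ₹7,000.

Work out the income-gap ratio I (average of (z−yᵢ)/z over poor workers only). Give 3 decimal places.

0.396

Incomes under z: 27×₹2,000, 34×₹6,000 (q = 61 of N = 83).
Relative gaps: 0.7143 (×27), 0.1429 (×34); sum = 24.142857.
The income-gap ratio divides by q (the poor only): 24.142857 / 61 = 0.396.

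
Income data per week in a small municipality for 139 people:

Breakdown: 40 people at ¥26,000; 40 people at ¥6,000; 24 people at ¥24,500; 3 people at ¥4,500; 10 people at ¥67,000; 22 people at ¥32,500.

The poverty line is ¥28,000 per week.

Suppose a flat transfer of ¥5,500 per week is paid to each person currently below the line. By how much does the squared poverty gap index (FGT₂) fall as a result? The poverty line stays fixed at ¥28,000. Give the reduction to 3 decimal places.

0.088

Before: below the line — 3×¥4,500, 40×¥6,000, 24×¥24,500, 40×¥26,000; squared poverty gap index (FGT₂) = 0.19702.
After the ¥5,500 transfer: below the line — 3×¥10,000, 40×¥11,500; squared poverty gap index (FGT₂) = 0.10885.
Reduction = 0.19702 − 0.10885 = 0.088.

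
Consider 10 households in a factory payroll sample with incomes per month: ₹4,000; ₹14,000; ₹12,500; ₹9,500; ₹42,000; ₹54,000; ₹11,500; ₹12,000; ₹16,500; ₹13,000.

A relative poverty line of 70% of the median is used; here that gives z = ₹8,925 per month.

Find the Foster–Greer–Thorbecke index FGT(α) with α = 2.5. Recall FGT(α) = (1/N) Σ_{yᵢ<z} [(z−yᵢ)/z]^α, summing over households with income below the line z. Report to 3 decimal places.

0.023

Below z: ₹4,000 (q = 1 of N = 10).
Relative gaps: (8925−4000)/8925 = 0.5518.
Raised to α = 2.5: 0.22620.
Sum = 0.226201; FGT(2.5) = 0.226201 / 10 = 0.023.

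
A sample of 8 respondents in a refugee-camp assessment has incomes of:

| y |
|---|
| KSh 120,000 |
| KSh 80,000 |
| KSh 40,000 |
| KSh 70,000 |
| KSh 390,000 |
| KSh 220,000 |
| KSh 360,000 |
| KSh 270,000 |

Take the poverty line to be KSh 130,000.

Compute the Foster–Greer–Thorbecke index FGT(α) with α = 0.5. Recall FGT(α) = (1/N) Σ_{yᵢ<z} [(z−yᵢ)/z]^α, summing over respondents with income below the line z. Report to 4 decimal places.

0.3011

Below the line: KSh 40,000, KSh 70,000, KSh 80,000, KSh 120,000 (q = 4 of N = 8).
Shortfall ratios: (130000−40000)/130000 = 0.6923; (130000−70000)/130000 = 0.4615; (130000−80000)/130000 = 0.3846; (130000−120000)/130000 = 0.0769.
Raised to α = 0.5: 0.83205; 0.67937; 0.62017; 0.27735.
Sum = 2.408940; FGT(0.5) = 2.408940 / 8 = 0.3011.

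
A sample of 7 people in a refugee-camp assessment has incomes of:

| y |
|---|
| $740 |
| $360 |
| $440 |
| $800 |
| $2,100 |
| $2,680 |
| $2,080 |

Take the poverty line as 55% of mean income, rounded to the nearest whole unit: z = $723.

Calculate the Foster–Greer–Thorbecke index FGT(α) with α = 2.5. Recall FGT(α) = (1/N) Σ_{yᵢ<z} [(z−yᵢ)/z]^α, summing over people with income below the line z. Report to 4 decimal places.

0.0392

Below z: $360, $440 (q = 2 of N = 7).
Normalized shortfalls: (723−360)/723 = 0.5021; (723−440)/723 = 0.3914.
Raised to α = 2.5: 0.17862; 0.09586.
Sum = 0.274472; FGT(2.5) = 0.274472 / 7 = 0.0392.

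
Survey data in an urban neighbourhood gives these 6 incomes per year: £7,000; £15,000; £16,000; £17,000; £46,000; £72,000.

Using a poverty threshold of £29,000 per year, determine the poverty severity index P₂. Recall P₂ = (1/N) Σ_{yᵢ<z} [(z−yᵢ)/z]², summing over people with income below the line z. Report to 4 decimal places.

Poor units: £7,000, £15,000, £16,000, £17,000 (q = 4 of N = 6).
Shortfall ratios: (29000−7000)/29000 = 0.7586; (29000−15000)/29000 = 0.4828; (29000−16000)/29000 = 0.4483; (29000−17000)/29000 = 0.4138.
Squared: 0.5755; 0.2331; 0.2010; 0.1712.
Sum = 1.180737; P₂ = 1.180737 / 6 = 0.1968.

0.1968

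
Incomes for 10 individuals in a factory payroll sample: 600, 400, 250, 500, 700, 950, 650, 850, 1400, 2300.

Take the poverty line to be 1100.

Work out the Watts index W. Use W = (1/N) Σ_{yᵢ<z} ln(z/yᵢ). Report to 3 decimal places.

0.527

Incomes under z: 250, 400, 500, 600, 650, 700, 850, 950 (q = 8 of N = 10).
Log shortfalls: ln(1100/250) = 1.4816; ln(1100/400) = 1.0116; ln(1100/500) = 0.7885; ln(1100/600) = 0.6061; ln(1100/650) = 0.5261; ln(1100/700) = 0.4520; ln(1100/850) = 0.2578; ln(1100/950) = 0.1466.
W = 5.270309 / 10 = 0.527.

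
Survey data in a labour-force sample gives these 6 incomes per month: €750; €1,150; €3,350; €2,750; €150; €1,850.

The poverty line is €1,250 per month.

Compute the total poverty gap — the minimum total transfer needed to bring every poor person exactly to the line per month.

Below the line: €150, €750, €1,150 (q = 3 of N = 6).
Individual gaps: 1250−150 = 1100; 1250−750 = 500; 1250−1150 = 100.
Aggregate gap = €1,700.

€1,700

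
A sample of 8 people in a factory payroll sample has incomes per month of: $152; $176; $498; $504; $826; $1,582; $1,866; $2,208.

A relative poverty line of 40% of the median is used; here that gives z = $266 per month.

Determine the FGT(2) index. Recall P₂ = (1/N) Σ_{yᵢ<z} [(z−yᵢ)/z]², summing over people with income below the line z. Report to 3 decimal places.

0.037

Below the line: $152, $176 (q = 2 of N = 8).
Shortfall ratios: (266−152)/266 = 0.4286; (266−176)/266 = 0.3383.
Squared: 0.1837; 0.1145.
Sum = 0.298151; P₂ = 0.298151 / 8 = 0.037.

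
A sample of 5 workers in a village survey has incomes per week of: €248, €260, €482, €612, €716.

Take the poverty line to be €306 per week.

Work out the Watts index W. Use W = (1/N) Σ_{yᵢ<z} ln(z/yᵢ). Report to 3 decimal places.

Poor units: €248, €260 (q = 2 of N = 5).
Log shortfalls: ln(306/248) = 0.2102; ln(306/260) = 0.1629.
W = 0.373060 / 5 = 0.075.

0.075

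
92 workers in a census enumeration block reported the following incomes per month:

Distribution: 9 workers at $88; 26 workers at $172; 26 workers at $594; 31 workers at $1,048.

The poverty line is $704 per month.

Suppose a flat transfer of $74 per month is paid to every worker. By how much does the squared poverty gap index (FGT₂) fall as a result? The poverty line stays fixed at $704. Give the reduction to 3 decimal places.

Before: below the line — 9×$88, 26×$172, 26×$594; squared poverty gap index (FGT₂) = 0.24318.
After the $74 transfer: below the line — 9×$162, 26×$246, 26×$668; squared poverty gap index (FGT₂) = 0.17833.
Reduction = 0.24318 − 0.17833 = 0.065.

0.065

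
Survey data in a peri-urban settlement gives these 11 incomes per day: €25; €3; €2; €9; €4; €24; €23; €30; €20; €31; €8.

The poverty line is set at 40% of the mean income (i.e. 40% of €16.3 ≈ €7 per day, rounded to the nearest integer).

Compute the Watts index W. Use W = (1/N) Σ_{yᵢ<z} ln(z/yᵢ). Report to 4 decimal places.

Poor units: €2, €3, €4 (q = 3 of N = 11).
ln(z/y) terms: ln(7/2) = 1.2528; ln(7/3) = 0.8473; ln(7/4) = 0.5596.
W = 2.659677 / 11 = 0.2418.

0.2418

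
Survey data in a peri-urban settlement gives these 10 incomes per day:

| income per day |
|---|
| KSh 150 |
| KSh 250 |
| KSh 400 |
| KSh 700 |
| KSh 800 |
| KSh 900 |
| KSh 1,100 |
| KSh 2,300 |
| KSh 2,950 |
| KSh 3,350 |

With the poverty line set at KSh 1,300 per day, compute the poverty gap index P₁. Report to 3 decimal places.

0.369

Below the line: KSh 150, KSh 250, KSh 400, KSh 700, KSh 800, KSh 900, KSh 1,100 (q = 7 of N = 10).
Shortfall ratios: (1300−150)/1300 = 0.8846; (1300−250)/1300 = 0.8077; (1300−400)/1300 = 0.6923; (1300−700)/1300 = 0.4615; (1300−800)/1300 = 0.3846; (1300−900)/1300 = 0.3077; (1300−1100)/1300 = 0.1538.
Σ = 3.692308. Dividing by the full population N = 10 gives P₁ = 0.369.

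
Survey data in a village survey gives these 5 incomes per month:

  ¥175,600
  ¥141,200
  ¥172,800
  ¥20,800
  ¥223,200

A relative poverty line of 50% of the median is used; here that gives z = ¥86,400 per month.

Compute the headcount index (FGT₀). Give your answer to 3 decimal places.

1 of the 5 individuals have income below ¥86,400.
H = 1/5 = 0.200.

0.200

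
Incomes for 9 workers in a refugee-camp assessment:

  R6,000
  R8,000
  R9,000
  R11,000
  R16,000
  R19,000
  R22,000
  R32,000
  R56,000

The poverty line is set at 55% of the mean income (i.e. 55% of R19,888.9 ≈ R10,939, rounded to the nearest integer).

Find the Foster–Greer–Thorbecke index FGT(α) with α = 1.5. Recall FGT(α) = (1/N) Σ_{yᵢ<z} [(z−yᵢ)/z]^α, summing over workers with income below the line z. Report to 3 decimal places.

0.057

Incomes under z: R6,000, R8,000, R9,000 (q = 3 of N = 9).
Relative gaps: (10939−6000)/10939 = 0.4515; (10939−8000)/10939 = 0.2687; (10939−9000)/10939 = 0.1773.
Raised to α = 1.5: 0.30338; 0.13926; 0.07463.
Sum = 0.517273; FGT(1.5) = 0.517273 / 9 = 0.057.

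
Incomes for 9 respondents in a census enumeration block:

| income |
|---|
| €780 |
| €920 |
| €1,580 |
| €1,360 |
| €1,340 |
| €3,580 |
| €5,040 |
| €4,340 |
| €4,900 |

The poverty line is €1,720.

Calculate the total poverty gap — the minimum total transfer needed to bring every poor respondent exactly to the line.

€2,620

Poor units: €780, €920, €1,340, €1,360, €1,580 (q = 5 of N = 9).
Individual gaps: 1720−780 = 940; 1720−920 = 800; 1720−1340 = 380; 1720−1360 = 360; 1720−1580 = 140.
Aggregate gap = €2,620.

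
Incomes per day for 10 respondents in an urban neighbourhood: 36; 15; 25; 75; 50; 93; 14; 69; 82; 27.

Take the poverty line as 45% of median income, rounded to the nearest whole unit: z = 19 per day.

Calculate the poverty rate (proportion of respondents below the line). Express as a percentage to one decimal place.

20.0%

2 of the 10 respondents have income below 19.
H = 2/10 = 20.0%.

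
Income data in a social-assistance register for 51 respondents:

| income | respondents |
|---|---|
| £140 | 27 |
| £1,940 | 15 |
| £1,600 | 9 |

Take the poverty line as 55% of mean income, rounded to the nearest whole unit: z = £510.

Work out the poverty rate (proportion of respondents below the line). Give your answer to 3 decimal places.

0.529

27 of the 51 respondents have income below £510.
H = 27/51 = 0.529.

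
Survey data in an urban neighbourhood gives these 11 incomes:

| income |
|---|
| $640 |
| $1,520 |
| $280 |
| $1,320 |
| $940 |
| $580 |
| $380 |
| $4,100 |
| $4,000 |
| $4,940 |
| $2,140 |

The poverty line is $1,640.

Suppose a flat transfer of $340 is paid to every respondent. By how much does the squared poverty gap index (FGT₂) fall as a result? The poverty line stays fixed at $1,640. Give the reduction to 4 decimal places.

Before: below the line — $280, $380, $580, $640, $940, $1,320, $1,520; squared poverty gap index (FGT₂) = 0.208466.
After the $340 transfer: below the line — $620, $720, $920, $980, $1,280; squared poverty gap index (FGT₂) = 0.100400.
Reduction = 0.208466 − 0.100400 = 0.1081.

0.1081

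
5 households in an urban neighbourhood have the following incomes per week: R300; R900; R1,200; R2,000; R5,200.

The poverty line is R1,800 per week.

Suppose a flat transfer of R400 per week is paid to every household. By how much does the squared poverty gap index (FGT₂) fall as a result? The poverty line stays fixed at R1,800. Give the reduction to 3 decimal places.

Before: below the line — R300, R900, R1,200; squared poverty gap index (FGT₂) = 0.21111.
After the R400 transfer: below the line — R700, R1,300, R1,600; squared poverty gap index (FGT₂) = 0.09259.
Reduction = 0.21111 − 0.09259 = 0.119.

0.119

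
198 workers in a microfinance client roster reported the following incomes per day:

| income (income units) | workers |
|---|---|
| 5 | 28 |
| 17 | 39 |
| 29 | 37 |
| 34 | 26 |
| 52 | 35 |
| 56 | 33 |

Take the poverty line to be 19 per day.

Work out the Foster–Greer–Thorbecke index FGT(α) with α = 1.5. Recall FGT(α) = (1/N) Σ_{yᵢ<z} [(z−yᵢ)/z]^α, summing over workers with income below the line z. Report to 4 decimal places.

0.0962

Below the line: 28×5, 39×17 (q = 67 of N = 198).
Gap ratios (z−y)/z: (19−5)/19 = 0.7368 (×28); (19−17)/19 = 0.1053 (×39).
Raised to α = 1.5: 0.63250 (×28); 0.03415 (×39).
Sum = 19.041969; FGT(1.5) = 19.041969 / 198 = 0.0962.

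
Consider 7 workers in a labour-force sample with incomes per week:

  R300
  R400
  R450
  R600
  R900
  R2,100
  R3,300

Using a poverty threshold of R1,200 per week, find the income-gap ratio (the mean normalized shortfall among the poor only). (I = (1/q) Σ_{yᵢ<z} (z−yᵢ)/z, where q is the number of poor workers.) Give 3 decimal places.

Below the line: R300, R400, R450, R600, R900 (q = 5 of N = 7).
Shortfall ratios (z−y)/z: 0.7500, 0.6667, 0.6250, 0.5000, 0.2500; sum = 2.791667.
The income-gap ratio divides by q (the poor only): 2.791667 / 5 = 0.558.

0.558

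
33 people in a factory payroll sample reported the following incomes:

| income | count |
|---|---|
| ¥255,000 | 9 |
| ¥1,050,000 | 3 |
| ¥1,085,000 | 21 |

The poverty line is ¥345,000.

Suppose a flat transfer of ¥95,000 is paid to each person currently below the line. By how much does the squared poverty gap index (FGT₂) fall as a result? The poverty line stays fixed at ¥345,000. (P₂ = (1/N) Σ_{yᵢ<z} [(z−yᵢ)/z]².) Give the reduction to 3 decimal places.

0.019

Before: below the line — 9×¥255,000; squared poverty gap index (FGT₂) = 0.01856.
After the ¥95,000 transfer: below the line — none; squared poverty gap index (FGT₂) = 0.00000.
Reduction = 0.01856 − 0.00000 = 0.019.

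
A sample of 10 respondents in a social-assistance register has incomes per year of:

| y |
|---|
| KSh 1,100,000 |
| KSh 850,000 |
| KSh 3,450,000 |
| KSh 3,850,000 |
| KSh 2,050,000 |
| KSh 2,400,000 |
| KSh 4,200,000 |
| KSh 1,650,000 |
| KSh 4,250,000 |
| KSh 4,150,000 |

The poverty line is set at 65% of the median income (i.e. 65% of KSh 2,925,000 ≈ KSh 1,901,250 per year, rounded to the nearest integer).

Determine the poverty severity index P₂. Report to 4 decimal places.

Poor units: KSh 850,000, KSh 1,100,000, KSh 1,650,000 (q = 3 of N = 10).
Normalized shortfalls: (1901250−850000)/1901250 = 0.5529; (1901250−1100000)/1901250 = 0.4214; (1901250−1650000)/1901250 = 0.1321.
Squared: 0.3057; 0.1776; 0.0175.
Sum = 0.500796; P₂ = 0.500796 / 10 = 0.0501.

0.0501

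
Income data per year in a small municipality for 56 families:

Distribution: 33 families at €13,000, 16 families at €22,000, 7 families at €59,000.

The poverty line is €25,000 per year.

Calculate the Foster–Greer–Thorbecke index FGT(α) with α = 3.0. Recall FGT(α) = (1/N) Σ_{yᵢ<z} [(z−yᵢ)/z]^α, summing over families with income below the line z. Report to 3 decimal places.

0.066

Below z: 33×€13,000, 16×€22,000 (q = 49 of N = 56).
Gap ratios (z−y)/z: (25000−13000)/25000 = 0.4800 (×33); (25000−22000)/25000 = 0.1200 (×16).
Raised to α = 3.0: 0.11059 (×33); 0.00173 (×16).
Sum = 3.677184; FGT(3.0) = 3.677184 / 56 = 0.066.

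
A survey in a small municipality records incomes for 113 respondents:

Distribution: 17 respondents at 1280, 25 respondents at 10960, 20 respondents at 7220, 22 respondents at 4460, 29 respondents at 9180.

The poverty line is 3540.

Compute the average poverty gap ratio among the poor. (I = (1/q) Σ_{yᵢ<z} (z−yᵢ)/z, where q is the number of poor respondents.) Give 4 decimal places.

Incomes under z: 17×1280 (q = 17 of N = 113).
Shortfall ratios (z−y)/z: 0.6384 (×17); sum = 10.853107.
I averages over the q = 17 poor units only: 10.853107 / 17 = 0.6384.

0.6384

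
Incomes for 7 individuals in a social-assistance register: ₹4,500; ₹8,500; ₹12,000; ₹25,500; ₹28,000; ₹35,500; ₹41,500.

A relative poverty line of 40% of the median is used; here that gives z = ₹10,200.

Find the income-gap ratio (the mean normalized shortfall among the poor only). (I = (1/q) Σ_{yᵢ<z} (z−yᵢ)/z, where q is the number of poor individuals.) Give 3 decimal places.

Incomes under z: ₹4,500, ₹8,500 (q = 2 of N = 7).
Relative gaps: 0.5588, 0.1667; sum = 0.725490.
I averages over the q = 2 poor units only: 0.725490 / 2 = 0.363.

0.363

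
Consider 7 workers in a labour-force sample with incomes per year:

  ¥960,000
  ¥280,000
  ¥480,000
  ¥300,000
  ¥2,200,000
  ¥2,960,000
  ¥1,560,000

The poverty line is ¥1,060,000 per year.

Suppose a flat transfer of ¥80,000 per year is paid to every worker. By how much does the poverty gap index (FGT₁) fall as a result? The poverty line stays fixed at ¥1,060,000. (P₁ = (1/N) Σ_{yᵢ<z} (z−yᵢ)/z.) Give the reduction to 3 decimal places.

0.043

Before: below the line — ¥280,000, ¥300,000, ¥480,000, ¥960,000; poverty gap index (FGT₁) = 0.29919.
After the ¥80,000 transfer: below the line — ¥360,000, ¥380,000, ¥560,000, ¥1,040,000; poverty gap index (FGT₁) = 0.25606.
Reduction = 0.29919 − 0.25606 = 0.043.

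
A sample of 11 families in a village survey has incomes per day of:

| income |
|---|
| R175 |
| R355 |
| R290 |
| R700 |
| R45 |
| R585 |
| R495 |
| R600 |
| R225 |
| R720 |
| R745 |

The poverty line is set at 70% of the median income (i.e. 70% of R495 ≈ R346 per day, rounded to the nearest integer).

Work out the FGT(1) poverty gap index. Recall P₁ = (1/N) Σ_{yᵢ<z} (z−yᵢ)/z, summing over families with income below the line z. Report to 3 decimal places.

0.171

Below z: R45, R175, R225, R290 (q = 4 of N = 11).
Relative gaps: (346−45)/346 = 0.8699; (346−175)/346 = 0.4942; (346−225)/346 = 0.3497; (346−290)/346 = 0.1618.
Σ = 1.875723. Dividing by the full population N = 11 gives P₁ = 0.171.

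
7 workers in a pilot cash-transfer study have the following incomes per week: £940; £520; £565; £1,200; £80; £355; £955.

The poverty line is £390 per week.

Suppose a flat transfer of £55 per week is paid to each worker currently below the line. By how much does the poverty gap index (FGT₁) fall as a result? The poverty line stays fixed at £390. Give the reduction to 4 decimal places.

0.0330

Before: below the line — £80, £355; poverty gap index (FGT₁) = 0.126374.
After the £55 transfer: below the line — £135; poverty gap index (FGT₁) = 0.093407.
Reduction = 0.126374 − 0.093407 = 0.0330.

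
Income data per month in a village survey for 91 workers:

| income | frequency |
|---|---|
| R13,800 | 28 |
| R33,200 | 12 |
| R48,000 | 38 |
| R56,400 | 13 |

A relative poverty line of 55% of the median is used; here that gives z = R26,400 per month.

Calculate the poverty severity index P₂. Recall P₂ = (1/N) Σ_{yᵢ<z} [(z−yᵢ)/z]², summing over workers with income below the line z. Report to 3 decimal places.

Below z: 28×R13,800 (q = 28 of N = 91).
Normalized shortfalls: (26400−13800)/26400 = 0.4773 (×28).
Squared: 0.2278 (×28).
Sum = 6.378099; P₂ = 6.378099 / 91 = 0.070.

0.070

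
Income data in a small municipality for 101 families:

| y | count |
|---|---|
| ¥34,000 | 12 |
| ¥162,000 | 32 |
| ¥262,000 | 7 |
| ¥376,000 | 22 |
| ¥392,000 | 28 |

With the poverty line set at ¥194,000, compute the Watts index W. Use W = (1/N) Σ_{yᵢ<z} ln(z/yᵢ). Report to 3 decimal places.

Poor units: 12×¥34,000, 32×¥162,000 (q = 44 of N = 101).
Log shortfalls: ln(194000/34000) = 1.7415 (×12); ln(194000/162000) = 0.1803 (×32).
W = 26.666350 / 101 = 0.264.

0.264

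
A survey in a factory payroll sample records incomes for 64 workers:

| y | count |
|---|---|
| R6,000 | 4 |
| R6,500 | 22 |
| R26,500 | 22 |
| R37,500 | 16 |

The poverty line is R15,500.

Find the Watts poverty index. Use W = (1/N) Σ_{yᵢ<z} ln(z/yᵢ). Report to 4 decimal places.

0.3580

Incomes under z: 4×R6,000, 22×R6,500 (q = 26 of N = 64).
ln(z/y) terms: ln(15500/6000) = 0.9491 (×4); ln(15500/6500) = 0.8690 (×22).
W = 22.915155 / 64 = 0.3580.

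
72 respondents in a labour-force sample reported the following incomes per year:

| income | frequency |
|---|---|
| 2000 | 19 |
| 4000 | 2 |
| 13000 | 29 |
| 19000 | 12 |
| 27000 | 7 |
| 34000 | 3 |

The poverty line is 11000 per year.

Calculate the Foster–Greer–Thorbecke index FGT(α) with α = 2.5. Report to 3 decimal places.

Incomes under z: 19×2000, 2×4000 (q = 21 of N = 72).
Shortfall ratios: (11000−2000)/11000 = 0.8182 (×19); (11000−4000)/11000 = 0.6364 (×2).
Raised to α = 2.5: 0.60551 (×19); 0.32305 (×2).
Sum = 12.150866; FGT(2.5) = 12.150866 / 72 = 0.169.

0.169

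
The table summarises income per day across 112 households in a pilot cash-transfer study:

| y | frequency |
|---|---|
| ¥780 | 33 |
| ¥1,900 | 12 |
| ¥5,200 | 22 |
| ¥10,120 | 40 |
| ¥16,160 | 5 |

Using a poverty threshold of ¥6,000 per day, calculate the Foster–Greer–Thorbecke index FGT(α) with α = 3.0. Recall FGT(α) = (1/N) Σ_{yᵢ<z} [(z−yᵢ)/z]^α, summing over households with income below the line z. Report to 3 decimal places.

0.229

Below z: 33×¥780, 12×¥1,900, 22×¥5,200 (q = 67 of N = 112).
Relative gaps: (6000−780)/6000 = 0.8700 (×33); (6000−1900)/6000 = 0.6833 (×12); (6000−5200)/6000 = 0.1333 (×22).
Raised to α = 3.0: 0.65850 (×33); 0.31908 (×12); 0.00237 (×22).
Sum = 25.611692; FGT(3.0) = 25.611692 / 112 = 0.229.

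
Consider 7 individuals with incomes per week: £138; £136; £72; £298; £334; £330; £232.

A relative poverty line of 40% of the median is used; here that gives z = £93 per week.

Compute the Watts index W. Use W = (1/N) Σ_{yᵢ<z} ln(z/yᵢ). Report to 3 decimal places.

Below z: £72 (q = 1 of N = 7).
Log gaps: ln(93/72) = 0.2559.
W = 0.255933 / 7 = 0.037.

0.037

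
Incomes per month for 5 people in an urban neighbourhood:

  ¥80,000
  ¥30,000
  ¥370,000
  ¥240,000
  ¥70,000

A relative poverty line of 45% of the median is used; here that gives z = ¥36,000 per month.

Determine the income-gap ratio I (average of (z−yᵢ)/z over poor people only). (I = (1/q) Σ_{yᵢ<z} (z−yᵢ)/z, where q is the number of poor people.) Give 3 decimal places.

0.167

Below z: ¥30,000 (q = 1 of N = 5).
Relative gaps: 0.1667; sum = 0.166667.
I averages over the q = 1 poor units only: 0.166667 / 1 = 0.167.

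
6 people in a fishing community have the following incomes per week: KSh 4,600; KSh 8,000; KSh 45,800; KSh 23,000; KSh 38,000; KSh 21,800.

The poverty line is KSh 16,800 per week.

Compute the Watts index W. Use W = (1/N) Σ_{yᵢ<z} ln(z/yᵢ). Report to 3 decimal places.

0.340

Incomes under z: KSh 4,600, KSh 8,000 (q = 2 of N = 6).
ln(z/y) terms: ln(16800/4600) = 1.2953; ln(16800/8000) = 0.7419.
W = 2.037260 / 6 = 0.340.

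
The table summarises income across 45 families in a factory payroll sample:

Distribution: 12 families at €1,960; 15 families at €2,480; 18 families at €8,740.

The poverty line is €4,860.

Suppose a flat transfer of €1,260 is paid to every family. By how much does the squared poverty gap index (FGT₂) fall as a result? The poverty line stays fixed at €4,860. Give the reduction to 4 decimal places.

Before: below the line — 12×€1,960, 15×€2,480; squared poverty gap index (FGT₂) = 0.174889.
After the €1,260 transfer: below the line — 12×€3,220, 15×€3,740; squared poverty gap index (FGT₂) = 0.048069.
Reduction = 0.174889 − 0.048069 = 0.1268.

0.1268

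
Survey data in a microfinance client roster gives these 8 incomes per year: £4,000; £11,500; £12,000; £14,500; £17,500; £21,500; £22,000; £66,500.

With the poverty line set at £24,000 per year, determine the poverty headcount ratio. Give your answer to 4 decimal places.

7 of the 8 respondents have income below £24,000.
H = 7/8 = 0.8750.

0.8750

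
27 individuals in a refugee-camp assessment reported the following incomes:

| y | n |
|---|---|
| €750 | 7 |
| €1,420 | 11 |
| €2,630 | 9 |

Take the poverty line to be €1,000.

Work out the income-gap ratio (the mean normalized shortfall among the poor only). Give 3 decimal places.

0.250

Poor units: 7×€750 (q = 7 of N = 27).
Shortfall ratios (z−y)/z: 0.2500 (×7); sum = 1.750000.
I averages over the q = 7 poor units only: 1.750000 / 7 = 0.250.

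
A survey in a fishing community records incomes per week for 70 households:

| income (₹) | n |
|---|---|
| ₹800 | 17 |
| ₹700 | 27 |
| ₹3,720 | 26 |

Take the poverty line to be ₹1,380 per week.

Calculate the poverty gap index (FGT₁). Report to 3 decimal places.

0.292

Poor units: 27×₹700, 17×₹800 (q = 44 of N = 70).
Relative gaps: (1380−700)/1380 = 0.4928 (×27); (1380−800)/1380 = 0.4203 (×17).
Sum of shortfalls = 20.449275; P₁ averages over all N: 20.449275 / 70 = 0.292.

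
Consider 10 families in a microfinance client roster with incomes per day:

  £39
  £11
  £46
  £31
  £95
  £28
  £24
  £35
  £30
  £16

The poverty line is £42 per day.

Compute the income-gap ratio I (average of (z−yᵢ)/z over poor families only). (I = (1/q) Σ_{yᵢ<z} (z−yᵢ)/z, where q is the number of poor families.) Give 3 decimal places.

0.363

Incomes under z: £11, £16, £24, £28, £30, £31, £35, £39 (q = 8 of N = 10).
Shortfall ratios (z−y)/z: 0.7381, 0.6190, 0.4286, 0.3333, 0.2857, 0.2619, 0.1667, 0.0714; sum = 2.904762.
The income-gap ratio divides by q (the poor only): 2.904762 / 8 = 0.363.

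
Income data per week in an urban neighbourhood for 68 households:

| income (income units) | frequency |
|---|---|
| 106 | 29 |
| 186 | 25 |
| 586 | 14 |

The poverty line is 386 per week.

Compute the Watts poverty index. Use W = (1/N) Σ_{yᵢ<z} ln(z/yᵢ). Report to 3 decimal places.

Incomes under z: 29×106, 25×186 (q = 54 of N = 68).
Log shortfalls: ln(386/106) = 1.2924 (×29); ln(386/186) = 0.7301 (×25).
W = 55.731817 / 68 = 0.820.

0.820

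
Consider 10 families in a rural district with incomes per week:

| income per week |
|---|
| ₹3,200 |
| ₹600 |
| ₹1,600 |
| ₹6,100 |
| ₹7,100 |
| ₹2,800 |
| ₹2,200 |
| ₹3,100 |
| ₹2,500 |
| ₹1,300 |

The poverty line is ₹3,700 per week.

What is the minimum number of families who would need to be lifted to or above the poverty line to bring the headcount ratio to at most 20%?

6

8 of the 10 families are poor, so H = 8/10 = 0.800.
A headcount ratio of at most 20% allows at most ⌊0.20 × 10⌋ = 2 poor families.
So at least 8 − 2 = 6 must be lifted.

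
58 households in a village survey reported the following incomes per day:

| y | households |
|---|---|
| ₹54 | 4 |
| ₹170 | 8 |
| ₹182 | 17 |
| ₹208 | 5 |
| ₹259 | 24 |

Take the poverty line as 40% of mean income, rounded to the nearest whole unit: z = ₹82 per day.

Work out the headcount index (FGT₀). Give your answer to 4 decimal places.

0.0690

4 of the 58 households have income below ₹82.
H = 4/58 = 0.0690.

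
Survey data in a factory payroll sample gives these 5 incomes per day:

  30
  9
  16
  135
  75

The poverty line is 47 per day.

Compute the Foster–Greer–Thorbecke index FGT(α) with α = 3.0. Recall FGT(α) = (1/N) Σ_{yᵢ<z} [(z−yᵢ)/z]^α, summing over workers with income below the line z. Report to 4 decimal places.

0.1726

Below z: 9, 16, 30 (q = 3 of N = 5).
Relative gaps: (47−9)/47 = 0.8085; (47−16)/47 = 0.6596; (47−30)/47 = 0.3617.
Raised to α = 3.0: 0.52851; 0.28694; 0.04732.
Sum = 0.862776; FGT(3.0) = 0.862776 / 5 = 0.1726.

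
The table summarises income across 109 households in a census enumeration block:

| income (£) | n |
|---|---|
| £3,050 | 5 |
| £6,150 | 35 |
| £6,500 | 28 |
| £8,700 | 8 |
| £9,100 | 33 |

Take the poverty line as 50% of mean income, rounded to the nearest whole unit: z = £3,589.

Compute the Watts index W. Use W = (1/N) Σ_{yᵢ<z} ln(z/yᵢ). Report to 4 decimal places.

Below the line: 5×£3,050 (q = 5 of N = 109).
Log shortfalls: ln(3589/3050) = 0.1627 (×5).
W = 0.813660 / 109 = 0.0075.

0.0075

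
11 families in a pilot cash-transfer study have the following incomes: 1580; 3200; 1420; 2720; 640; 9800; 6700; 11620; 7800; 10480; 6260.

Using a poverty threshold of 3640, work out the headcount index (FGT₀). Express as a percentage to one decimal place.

5 of the 11 families have income below 3640.
H = 5/11 = 45.5%.

45.5%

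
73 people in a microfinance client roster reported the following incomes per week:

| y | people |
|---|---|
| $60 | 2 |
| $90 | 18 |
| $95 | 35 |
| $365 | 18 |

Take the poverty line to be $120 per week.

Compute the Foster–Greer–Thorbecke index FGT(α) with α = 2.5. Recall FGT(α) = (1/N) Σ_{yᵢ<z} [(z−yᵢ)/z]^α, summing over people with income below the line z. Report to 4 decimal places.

Below the line: 2×$60, 18×$90, 35×$95 (q = 55 of N = 73).
Normalized shortfalls: (120−60)/120 = 0.5000 (×2); (120−90)/120 = 0.2500 (×18); (120−95)/120 = 0.2083 (×35).
Raised to α = 2.5: 0.17678 (×2); 0.03125 (×18); 0.01981 (×35).
Sum = 1.609423; FGT(2.5) = 1.609423 / 73 = 0.0220.

0.0220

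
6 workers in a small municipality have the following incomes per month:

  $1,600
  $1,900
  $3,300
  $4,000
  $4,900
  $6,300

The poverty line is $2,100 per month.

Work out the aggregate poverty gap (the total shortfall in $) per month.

$700

Poor units: $1,600, $1,900 (q = 2 of N = 6).
Individual gaps: 2100−1600 = 500; 2100−1900 = 200.
Aggregate gap = $700.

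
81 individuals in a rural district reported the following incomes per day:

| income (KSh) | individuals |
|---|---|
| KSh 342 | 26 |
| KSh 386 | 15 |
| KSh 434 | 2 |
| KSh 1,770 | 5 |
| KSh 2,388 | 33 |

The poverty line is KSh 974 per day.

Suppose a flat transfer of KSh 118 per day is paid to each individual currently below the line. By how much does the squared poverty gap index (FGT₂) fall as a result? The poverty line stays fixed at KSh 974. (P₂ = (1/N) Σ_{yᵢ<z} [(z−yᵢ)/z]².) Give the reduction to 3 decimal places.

Before: below the line — 26×KSh 342, 15×KSh 386, 2×KSh 434; squared poverty gap index (FGT₂) = 0.21023.
After the KSh 118 transfer: below the line — 26×KSh 460, 15×KSh 504, 2×KSh 552; squared poverty gap index (FGT₂) = 0.13715.
Reduction = 0.21023 − 0.13715 = 0.073.

0.073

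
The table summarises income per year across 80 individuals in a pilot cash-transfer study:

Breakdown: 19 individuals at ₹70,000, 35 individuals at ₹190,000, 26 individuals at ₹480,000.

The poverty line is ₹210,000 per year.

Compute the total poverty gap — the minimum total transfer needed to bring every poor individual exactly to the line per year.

₹3,360,000

Below the line: 19×₹70,000, 35×₹190,000 (q = 54 of N = 80).
Individual gaps: 19×(210000−70000) = 2660000; 35×(210000−190000) = 700000.
Aggregate gap = ₹3,360,000.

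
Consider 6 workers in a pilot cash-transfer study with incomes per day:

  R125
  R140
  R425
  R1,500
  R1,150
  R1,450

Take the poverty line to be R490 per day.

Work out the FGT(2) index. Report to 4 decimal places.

0.1804

Poor units: R125, R140, R425 (q = 3 of N = 6).
Shortfall ratios: (490−125)/490 = 0.7449; (490−140)/490 = 0.7143; (490−425)/490 = 0.1327.
Squared: 0.5549; 0.5102; 0.0176.
Sum = 1.082674; P₂ = 1.082674 / 6 = 0.1804.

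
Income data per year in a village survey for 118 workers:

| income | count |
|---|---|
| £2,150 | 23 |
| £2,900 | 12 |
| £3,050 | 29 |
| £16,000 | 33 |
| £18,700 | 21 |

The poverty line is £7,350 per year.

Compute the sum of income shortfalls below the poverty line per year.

£297,700

Below the line: 23×£2,150, 12×£2,900, 29×£3,050 (q = 64 of N = 118).
Individual gaps: 23×(7350−2150) = 119600; 12×(7350−2900) = 53400; 29×(7350−3050) = 124700.
Aggregate gap = £297,700.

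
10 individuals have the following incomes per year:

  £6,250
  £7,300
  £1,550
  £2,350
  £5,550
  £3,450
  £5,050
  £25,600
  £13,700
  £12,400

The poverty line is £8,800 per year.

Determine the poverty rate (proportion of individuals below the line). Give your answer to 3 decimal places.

0.700

7 of the 10 individuals have income below £8,800.
H = 7/10 = 0.700.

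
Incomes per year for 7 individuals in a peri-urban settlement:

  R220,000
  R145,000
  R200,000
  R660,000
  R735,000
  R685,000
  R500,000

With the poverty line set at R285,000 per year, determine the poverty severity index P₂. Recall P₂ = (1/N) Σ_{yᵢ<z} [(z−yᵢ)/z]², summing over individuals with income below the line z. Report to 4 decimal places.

0.0546

Poor units: R145,000, R200,000, R220,000 (q = 3 of N = 7).
Gap ratios (z−y)/z: (285000−145000)/285000 = 0.4912; (285000−200000)/285000 = 0.2982; (285000−220000)/285000 = 0.2281.
Squared: 0.2413; 0.0890; 0.0520.
Sum = 0.382271; P₂ = 0.382271 / 7 = 0.0546.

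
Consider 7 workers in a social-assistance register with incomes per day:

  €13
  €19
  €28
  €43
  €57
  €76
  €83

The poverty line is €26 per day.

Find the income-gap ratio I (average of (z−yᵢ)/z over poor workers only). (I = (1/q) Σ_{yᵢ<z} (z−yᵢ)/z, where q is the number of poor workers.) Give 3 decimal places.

0.385

Poor units: €13, €19 (q = 2 of N = 7).
Shortfall ratios (z−y)/z: 0.5000, 0.2692; sum = 0.769231.
The income-gap ratio divides by q (the poor only): 0.769231 / 2 = 0.385.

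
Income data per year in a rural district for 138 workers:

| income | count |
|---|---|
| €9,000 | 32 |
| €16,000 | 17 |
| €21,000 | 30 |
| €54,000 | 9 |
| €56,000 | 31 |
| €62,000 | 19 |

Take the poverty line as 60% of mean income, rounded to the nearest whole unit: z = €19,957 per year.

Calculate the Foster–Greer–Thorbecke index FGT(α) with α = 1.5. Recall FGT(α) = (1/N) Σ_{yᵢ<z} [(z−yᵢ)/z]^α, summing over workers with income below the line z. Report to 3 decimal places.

Poor units: 32×€9,000, 17×€16,000 (q = 49 of N = 138).
Shortfall ratios: (19957−9000)/19957 = 0.5490 (×32); (19957−16000)/19957 = 0.1983 (×17).
Raised to α = 1.5: 0.40681 (×32); 0.08829 (×17).
Sum = 14.518921; FGT(1.5) = 14.518921 / 138 = 0.105.

0.105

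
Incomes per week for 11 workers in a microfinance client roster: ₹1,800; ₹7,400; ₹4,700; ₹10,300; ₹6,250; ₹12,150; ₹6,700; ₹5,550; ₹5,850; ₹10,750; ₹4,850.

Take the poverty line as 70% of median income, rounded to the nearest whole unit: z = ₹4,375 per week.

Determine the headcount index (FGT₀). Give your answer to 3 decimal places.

1 of the 11 workers have income below ₹4,375.
H = 1/11 = 0.091.

0.091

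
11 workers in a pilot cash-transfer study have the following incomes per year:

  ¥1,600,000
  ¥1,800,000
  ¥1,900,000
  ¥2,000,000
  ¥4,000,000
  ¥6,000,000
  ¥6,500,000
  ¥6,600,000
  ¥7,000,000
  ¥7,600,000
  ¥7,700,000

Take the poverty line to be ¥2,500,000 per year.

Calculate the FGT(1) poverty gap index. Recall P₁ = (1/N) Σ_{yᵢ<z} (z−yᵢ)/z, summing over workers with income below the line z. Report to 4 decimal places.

Incomes under z: ¥1,600,000, ¥1,800,000, ¥1,900,000, ¥2,000,000 (q = 4 of N = 11).
Gap ratios (z−y)/z: (2500000−1600000)/2500000 = 0.3600; (2500000−1800000)/2500000 = 0.2800; (2500000−1900000)/2500000 = 0.2400; (2500000−2000000)/2500000 = 0.2000.
Sum of shortfalls = 1.080000; P₁ averages over all N: 1.080000 / 11 = 0.0982.

0.0982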